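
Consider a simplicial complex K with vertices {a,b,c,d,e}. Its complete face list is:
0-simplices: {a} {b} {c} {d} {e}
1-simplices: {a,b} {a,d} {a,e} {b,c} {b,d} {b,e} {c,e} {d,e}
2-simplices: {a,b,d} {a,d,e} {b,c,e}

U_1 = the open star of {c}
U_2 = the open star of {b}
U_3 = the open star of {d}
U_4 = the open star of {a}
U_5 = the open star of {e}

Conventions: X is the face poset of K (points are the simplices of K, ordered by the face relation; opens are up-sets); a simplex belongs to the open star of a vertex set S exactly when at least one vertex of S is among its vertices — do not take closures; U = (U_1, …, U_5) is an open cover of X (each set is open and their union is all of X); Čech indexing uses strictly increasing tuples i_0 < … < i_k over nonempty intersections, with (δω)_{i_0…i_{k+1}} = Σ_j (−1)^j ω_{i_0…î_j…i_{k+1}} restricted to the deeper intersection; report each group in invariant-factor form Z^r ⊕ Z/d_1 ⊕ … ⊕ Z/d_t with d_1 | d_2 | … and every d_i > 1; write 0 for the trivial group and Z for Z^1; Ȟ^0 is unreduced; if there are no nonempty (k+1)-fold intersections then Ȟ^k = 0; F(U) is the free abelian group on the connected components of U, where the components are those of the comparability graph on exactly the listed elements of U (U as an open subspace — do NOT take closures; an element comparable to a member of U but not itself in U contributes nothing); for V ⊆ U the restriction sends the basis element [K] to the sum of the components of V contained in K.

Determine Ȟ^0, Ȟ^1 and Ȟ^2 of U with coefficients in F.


Ȟ^0 = Z; Ȟ^1 = Z; Ȟ^2 = 0

nerve simplices:
  U1={{c},{b,c},{c,e},{b,c,e}} U2={{b},{a,b},{b,c},{b,d},{b,e},{a,b,d},{b,c,e}} U3={{d},{a,d},{b,d},{d,e},{a,b,d},{a,d,e}} U4={{a},{a,b},{a,d},{a,e},{a,b,d},{a,d,e}} U5={{e},{a,e},{b,e},{c,e},{d,e},{a,d,e},{b,c,e}}
  U12={{b,c},{b,c,e}} U15={{c,e},{b,c,e}} U23={{b,d},{a,b,d}} U24={{a,b},{a,b,d}} U25={{b,e},{b,c,e}} U34={{a,d},{a,b,d},{a,d,e}} U35={{d,e},{a,d,e}} U45={{a,e},{a,d,e}}
  U125={{b,c,e}} U234={{a,b,d}} U345={{a,d,e}}
components per intersection:
  U1: {{c},{b,c},{c,e},{b,c,e}}
  U2: {{b},{a,b},{b,c},{b,d},{b,e},{a,b,d},{b,c,e}}
  U3: {{d},{a,d},{b,d},{d,e},{a,b,d},{a,d,e}}
  U4: {{a},{a,b},{a,d},{a,e},{a,b,d},{a,d,e}}
  U5: {{e},{a,e},{b,e},{c,e},{d,e},{a,d,e},{b,c,e}}
  U12: {{b,c},{b,c,e}}
  U15: {{c,e},{b,c,e}}
  U23: {{b,d},{a,b,d}}
  U24: {{a,b},{a,b,d}}
  U25: {{b,e},{b,c,e}}
  U34: {{a,d},{a,b,d},{a,d,e}}
  U35: {{d,e},{a,d,e}}
  U45: {{a,e},{a,d,e}}
  U125: {{b,c,e}}
  U234: {{a,b,d}}
  U345: {{a,d,e}}
C dims 5,8,3; δ0: rk 4, SNF 1^4; δ1: rk 3, SNF 1^3
degree 0: 5−4−0 = 1 → Ȟ^0 ≅ Z
degree 1: 8−3−4 = 1 → Ȟ^1 ≅ Z
degree 2: 3−0−3 = 0 → Ȟ^2 ≅ 0


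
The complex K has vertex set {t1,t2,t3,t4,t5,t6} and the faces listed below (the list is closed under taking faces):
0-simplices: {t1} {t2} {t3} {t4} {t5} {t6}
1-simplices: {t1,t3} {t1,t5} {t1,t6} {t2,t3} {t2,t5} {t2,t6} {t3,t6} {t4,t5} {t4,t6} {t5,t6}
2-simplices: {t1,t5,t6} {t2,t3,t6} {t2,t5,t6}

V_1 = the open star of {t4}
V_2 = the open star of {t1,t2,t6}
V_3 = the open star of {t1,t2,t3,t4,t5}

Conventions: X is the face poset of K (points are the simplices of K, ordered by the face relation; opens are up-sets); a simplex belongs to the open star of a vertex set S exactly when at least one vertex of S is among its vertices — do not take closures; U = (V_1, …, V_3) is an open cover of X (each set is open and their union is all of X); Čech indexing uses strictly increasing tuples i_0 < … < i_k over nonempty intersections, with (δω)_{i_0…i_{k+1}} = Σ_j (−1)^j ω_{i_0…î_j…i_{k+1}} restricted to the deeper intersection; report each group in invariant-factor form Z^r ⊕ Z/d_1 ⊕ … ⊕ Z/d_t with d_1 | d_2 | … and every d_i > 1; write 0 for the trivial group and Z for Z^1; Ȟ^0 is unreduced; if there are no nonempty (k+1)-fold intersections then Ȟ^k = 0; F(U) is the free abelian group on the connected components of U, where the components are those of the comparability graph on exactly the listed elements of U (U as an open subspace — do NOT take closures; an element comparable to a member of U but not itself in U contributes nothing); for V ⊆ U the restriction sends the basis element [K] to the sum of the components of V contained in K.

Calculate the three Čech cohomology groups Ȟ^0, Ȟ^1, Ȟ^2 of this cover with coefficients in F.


nerve simplices:
  V1={{t4},{t4,t5},{t4,t6}} V2={{t1},{t2},{t6},{t1,t3},{t1,t5},{t1,t6},{t2,t3},{t2,t5},{t2,t6},{t3,t6},{t4,t6},{t5,t6},{t1,t5,t6},{t2,t3,t6},{t2,t5,t6}} V3={{t1},{t2},{t3},{t4},{t5},{t1,t3},{t1,t5},{t1,t6},{t2,t3},{t2,t5},{t2,t6},{t3,t6},{t4,t5},{t4,t6},{t5,t6},{t1,t5,t6},{t2,t3,t6},{t2,t5,t6}}
  V12={{t4,t6}} V13={{t4},{t4,t5},{t4,t6}} V23={{t1},{t2},{t1,t3},{t1,t5},{t1,t6},{t2,t3},{t2,t5},{t2,t6},{t3,t6},{t4,t6},{t5,t6},{t1,t5,t6},{t2,t3,t6},{t2,t5,t6}}
  V123={{t4,t6}}
components per intersection:
  V1: {{t4},{t4,t5},{t4,t6}}
  V2: {{t1},{t2},{t6},{t1,t3},{t1,t5},{t1,t6},{t2,t3},{t2,t5},{t2,t6},{t3,t6},{t4,t6},{t5,t6},{t1,t5,t6},{t2,t3,t6},{t2,t5,t6}}
  V3: {{t1},{t2},{t3},{t4},{t5},{t1,t3},{t1,t5},{t1,t6},{t2,t3},{t2,t5},{t2,t6},{t3,t6},{t4,t5},{t4,t6},{t5,t6},{t1,t5,t6},{t2,t3,t6},{t2,t5,t6}}
  V12: {{t4,t6}}
  V13: {{t4},{t4,t5},{t4,t6}}
  V23: {{t1},{t2},{t1,t3},{t1,t5},{t1,t6},{t2,t3},{t2,t5},{t2,t6},{t3,t6},{t5,t6},{t1,t5,t6},{t2,t3,t6},{t2,t5,t6}} {{t4,t6}}
  V123: {{t4,t6}}
C dims 3,4,1; δ0: rk 2, SNF 1^2; δ1: rk 1, SNF 1^1
degree 0: 3−2−0 = 1 → Ȟ^0 ≅ Z
degree 1: 4−1−2 = 1 → Ȟ^1 ≅ Z
degree 2: 1−0−1 = 0 → Ȟ^2 ≅ 0

Ȟ^0(U;F) ≅ Z, Ȟ^1(U;F) ≅ Z and Ȟ^2(U;F) ≅ 0


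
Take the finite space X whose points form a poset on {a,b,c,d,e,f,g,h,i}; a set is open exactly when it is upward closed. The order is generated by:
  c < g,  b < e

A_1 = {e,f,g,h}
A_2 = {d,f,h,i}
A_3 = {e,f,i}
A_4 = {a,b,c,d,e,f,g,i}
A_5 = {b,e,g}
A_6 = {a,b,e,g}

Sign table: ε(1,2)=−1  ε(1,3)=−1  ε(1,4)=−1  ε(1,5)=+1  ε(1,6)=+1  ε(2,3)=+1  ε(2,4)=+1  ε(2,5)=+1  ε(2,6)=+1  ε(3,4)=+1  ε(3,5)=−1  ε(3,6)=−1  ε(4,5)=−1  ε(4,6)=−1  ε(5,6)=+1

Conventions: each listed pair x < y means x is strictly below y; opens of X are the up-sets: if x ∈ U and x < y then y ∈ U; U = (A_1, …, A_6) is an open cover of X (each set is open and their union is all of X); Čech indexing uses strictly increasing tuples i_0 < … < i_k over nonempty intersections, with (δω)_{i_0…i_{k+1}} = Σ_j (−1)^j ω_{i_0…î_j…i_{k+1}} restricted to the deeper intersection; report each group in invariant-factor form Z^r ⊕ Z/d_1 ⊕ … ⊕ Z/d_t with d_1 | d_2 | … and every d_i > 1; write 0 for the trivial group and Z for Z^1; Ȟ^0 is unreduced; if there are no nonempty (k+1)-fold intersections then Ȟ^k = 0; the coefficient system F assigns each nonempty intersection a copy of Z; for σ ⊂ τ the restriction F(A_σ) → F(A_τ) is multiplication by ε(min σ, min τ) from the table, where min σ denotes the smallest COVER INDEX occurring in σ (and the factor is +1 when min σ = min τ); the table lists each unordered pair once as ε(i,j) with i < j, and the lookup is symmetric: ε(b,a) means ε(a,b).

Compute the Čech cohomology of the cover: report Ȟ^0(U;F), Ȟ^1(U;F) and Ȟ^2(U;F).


Ȟ^0 ≅ Z, Ȟ^1 ≅ 0, Ȟ^2 ≅ 0

nerve simplices:
  A12={f,h} A13={e,f} A14={e,f,g} A15={e,g} A16={e,g} A23={f,i} A24={d,f,i} A34={e,f,i} A35={e} A36={e} A45={b,e,g} A46={a,b,e,g} A56={b,e,g}
  A123={f} A124={f} A134={e,f} A135={e} A136={e} A145={e,g} A146={e,g} A156={e,g} A234={f,i} A345={e} A346={e} A356={e} A456={b,e,g}
  A1234={f} A1345={e} A1346={e} A1356={e} A1456={e,g} A3456={e}
  A13456={e}
C dims 6,13,13,6; δ0: rk 5, SNF 1^5; δ1: rk 8, SNF 1^8; δ2: rk 5, SNF 1^5
degree 0: 6−5−0 = 1 → Ȟ^0 ≅ Z
degree 1: 13−8−5 = 0 → Ȟ^1 ≅ 0
degree 2: 13−5−8 = 0 → Ȟ^2 ≅ 0


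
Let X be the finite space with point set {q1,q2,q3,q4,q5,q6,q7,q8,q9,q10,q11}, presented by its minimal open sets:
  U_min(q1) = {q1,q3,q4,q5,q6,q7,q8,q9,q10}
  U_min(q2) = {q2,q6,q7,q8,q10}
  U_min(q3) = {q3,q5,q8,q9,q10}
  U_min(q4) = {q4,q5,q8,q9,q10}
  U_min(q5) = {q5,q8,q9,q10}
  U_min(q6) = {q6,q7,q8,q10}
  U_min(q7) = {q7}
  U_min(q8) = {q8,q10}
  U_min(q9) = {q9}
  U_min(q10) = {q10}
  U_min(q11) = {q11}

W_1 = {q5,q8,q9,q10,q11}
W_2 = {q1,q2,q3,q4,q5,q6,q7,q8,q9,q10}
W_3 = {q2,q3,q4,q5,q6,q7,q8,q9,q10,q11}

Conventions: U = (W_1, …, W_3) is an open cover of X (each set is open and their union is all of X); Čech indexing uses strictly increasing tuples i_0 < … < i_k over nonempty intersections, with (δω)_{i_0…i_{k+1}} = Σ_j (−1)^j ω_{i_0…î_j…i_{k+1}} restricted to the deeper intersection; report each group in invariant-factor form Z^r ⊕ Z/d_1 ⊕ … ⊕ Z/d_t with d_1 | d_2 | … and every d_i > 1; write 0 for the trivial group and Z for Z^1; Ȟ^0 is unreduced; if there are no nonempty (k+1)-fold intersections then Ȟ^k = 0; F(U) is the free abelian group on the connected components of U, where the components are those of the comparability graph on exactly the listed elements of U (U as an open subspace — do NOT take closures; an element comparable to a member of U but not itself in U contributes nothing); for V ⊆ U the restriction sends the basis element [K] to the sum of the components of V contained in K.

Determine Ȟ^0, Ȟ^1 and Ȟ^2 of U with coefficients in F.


nerve simplices:
  W12={q5,q8,q9,q10} W13={q5,q8,q9,q10,q11} W23={q2,q3,q4,q5,q6,q7,q8,q9,q10}
  W123={q5,q8,q9,q10}
components per intersection:
  W1: {q5,q8,q9,q10} {q11}
  W2: {q1,q2,q3,q4,q5,q6,q7,q8,q9,q10}
  W3: {q2,q3,q4,q5,q6,q7,q8,q9,q10} {q11}
  W12: {q5,q8,q9,q10}
  W13: {q5,q8,q9,q10} {q11}
  W23: {q2,q3,q4,q5,q6,q7,q8,q9,q10}
  W123: {q5,q8,q9,q10}
C dims 5,4,1; δ0: rk 3, SNF 1^3; δ1: rk 1, SNF 1^1
degree 0: 5−3−0 = 2 → Ȟ^0 ≅ Z^2
degree 1: 4−1−3 = 0 → Ȟ^1 ≅ 0
degree 2: 1−0−1 = 0 → Ȟ^2 ≅ 0

Ȟ^0 = Z^2; Ȟ^1 = 0; Ȟ^2 = 0


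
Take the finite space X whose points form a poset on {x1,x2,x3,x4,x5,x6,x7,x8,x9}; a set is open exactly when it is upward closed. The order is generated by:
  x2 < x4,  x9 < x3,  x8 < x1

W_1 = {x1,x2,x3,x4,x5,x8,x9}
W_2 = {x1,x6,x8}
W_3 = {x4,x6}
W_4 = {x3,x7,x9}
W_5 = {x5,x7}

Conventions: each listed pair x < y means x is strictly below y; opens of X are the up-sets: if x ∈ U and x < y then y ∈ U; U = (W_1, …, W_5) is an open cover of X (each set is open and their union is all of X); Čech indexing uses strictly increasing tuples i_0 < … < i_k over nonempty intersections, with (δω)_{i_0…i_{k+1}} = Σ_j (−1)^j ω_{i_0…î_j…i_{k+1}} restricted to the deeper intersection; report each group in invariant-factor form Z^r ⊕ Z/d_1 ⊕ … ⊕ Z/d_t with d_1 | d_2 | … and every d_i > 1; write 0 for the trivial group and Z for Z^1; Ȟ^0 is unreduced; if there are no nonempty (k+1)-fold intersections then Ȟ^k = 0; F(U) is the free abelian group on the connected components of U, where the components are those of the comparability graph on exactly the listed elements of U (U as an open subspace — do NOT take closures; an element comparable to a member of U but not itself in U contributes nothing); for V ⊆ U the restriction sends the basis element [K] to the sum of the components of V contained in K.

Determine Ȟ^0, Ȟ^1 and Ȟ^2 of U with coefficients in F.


nerve of the cover:
  W12={x1,x8} W13={x4} W14={x3,x9} W15={x5} W23={x6} W45={x7}
components per intersection:
  W1: {x1,x8} {x2,x4} {x3,x9} {x5}
  W2: {x1,x8} {x6}
  W3: {x4} {x6}
  W4: {x3,x9} {x7}
  W5: {x5} {x7}
  W12: {x1,x8}
  W13: {x4}
  W14: {x3,x9}
  W15: {x5}
  W23: {x6}
  W45: {x7}
C dims 12,6; δ0: rk 6, SNF 1^6
Ȟ^0 = (12 − 6) − 0 = 6, so Ȟ^0 ≅ Z^6
Ȟ^1 = (6 − 0) − 6 = 0, so Ȟ^1 ≅ 0
Ȟ^2 = (0 − 0) − 0 = 0, so Ȟ^2 ≅ 0

Ȟ^0(U;F) ≅ Z^6, Ȟ^1(U;F) ≅ 0, Ȟ^2(U;F) ≅ 0


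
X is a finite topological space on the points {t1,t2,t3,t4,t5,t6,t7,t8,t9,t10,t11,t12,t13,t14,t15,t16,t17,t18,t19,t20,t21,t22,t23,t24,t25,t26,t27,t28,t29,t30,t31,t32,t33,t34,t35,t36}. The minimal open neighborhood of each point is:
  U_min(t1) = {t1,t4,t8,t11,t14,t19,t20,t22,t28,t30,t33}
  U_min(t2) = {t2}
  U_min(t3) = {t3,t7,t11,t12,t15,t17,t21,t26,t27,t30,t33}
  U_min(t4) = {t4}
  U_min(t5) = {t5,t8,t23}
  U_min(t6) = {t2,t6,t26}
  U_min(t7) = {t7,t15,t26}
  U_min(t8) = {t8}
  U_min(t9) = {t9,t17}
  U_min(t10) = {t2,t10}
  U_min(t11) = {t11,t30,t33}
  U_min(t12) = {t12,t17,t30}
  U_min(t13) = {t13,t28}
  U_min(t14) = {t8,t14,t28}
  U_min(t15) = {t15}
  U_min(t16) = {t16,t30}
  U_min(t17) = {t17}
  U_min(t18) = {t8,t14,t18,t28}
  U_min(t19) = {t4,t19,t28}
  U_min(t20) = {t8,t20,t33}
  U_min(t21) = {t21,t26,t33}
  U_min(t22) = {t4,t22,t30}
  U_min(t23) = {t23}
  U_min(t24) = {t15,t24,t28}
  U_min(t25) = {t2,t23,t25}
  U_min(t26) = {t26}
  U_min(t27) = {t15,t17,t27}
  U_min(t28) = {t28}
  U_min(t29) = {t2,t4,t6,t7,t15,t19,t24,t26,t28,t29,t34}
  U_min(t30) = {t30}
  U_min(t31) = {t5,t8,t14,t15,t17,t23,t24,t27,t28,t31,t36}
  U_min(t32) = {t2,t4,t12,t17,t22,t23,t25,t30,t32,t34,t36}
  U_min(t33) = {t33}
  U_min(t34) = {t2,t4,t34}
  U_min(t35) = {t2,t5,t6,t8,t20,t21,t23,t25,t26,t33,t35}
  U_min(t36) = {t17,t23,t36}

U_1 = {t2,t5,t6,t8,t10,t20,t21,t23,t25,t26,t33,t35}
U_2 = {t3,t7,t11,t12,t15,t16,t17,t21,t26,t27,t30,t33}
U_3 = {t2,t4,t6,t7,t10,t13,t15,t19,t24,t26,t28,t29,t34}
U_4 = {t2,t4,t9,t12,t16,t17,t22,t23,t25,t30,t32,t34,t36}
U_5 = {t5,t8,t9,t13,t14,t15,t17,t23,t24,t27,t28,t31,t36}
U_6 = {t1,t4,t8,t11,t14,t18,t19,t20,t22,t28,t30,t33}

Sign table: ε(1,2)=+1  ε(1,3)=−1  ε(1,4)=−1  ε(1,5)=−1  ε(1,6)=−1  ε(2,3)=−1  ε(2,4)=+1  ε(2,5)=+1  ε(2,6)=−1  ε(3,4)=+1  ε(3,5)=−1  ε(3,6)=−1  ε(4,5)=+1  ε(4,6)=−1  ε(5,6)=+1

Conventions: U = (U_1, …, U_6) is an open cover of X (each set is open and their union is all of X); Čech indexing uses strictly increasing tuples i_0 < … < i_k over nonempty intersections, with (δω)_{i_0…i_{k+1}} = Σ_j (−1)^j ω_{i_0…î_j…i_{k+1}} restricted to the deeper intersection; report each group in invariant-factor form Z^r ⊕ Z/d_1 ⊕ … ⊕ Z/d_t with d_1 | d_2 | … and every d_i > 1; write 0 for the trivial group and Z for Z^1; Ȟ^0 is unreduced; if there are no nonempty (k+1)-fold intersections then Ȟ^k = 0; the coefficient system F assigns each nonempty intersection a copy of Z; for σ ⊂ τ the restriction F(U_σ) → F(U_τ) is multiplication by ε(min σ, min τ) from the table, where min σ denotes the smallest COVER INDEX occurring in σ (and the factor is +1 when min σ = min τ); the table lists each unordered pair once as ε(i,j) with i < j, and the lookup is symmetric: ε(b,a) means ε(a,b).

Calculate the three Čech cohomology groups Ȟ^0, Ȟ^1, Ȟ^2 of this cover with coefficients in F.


Ȟ^0(U;F) ≅ 0, Ȟ^1(U;F) ≅ Z/2 and Ȟ^2(U;F) ≅ Z

cover nerve:
  U12={t21,t26,t33} U13={t2,t6,t10,t26} U14={t2,t23,t25} U15={t5,t8,t23} U16={t8,t20,t33} U23={t7,t15,t26} U24={t12,t16,t17,t30} U25={t15,t17,t27} U26={t11,t30,t33} U34={t2,t4,t34} U35={t13,t15,t24,t28} U36={t4,t19,t28} U45={t9,t17,t23,t36} U46={t4,t22,t30} U56={t8,t14,t28}
  U123={t26} U126={t33} U134={t2} U145={t23} U156={t8} U235={t15} U245={t17} U246={t30} U346={t4} U356={t28}
C dims 6,15,10; δ0: rk 6, SNF 1^5·2; δ1: rk 9, SNF 1^9
Ȟ^0: (6−6)−0=0 ⇒ 0
Ȟ^1: (15−9)−6=0 plus torsion [2] ⇒ Z/2
Ȟ^2: (10−0)−9=1 ⇒ Z


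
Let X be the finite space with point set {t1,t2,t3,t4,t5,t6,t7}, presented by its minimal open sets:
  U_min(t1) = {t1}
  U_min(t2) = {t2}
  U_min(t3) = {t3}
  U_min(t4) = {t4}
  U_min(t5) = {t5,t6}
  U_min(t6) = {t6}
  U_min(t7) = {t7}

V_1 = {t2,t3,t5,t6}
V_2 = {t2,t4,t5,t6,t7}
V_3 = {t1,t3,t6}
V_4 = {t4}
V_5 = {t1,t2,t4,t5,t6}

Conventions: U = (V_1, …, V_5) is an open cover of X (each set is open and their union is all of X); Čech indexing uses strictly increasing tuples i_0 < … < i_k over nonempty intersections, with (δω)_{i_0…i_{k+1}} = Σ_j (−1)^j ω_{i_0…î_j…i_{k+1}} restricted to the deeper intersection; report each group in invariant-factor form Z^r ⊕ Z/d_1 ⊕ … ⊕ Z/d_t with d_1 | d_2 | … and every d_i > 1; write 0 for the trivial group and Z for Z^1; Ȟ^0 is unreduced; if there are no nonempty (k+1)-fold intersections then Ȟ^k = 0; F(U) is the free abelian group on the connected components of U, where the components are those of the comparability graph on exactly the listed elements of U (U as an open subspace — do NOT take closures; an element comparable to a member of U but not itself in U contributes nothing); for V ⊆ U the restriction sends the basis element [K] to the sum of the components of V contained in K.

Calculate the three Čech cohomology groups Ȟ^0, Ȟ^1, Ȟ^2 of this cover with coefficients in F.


Ȟ^0 = Z^6, Ȟ^1 = 0, Ȟ^2 = 0

nonempty overlaps:
  V12={t2,t5,t6} V13={t3,t6} V15={t2,t5,t6} V23={t6} V24={t4} V25={t2,t4,t5,t6} V35={t1,t6} V45={t4}
  V123={t6} V125={t2,t5,t6} V135={t6} V235={t6} V245={t4}
  V1235={t6}
components per intersection:
  V1: {t2} {t3} {t5,t6}
  V2: {t2} {t4} {t5,t6} {t7}
  V3: {t1} {t3} {t6}
  V4: {t4}
  V5: {t1} {t2} {t4} {t5,t6}
  V12: {t2} {t5,t6}
  V13: {t3} {t6}
  V15: {t2} {t5,t6}
  V23: {t6}
  V24: {t4}
  V25: {t2} {t4} {t5,t6}
  V35: {t1} {t6}
  V45: {t4}
  V123: {t6}
  V125: {t2} {t5,t6}
  V135: {t6}
  V235: {t6}
  V245: {t4}
  V1235: {t6}
C dims 15,14,6,1; δ0: rk 9, SNF 1^9; δ1: rk 5, SNF 1^5; δ2: rk 1, SNF 1^1
degree 0: 15−9−0 = 6 → Ȟ^0 ≅ Z^6
degree 1: 14−5−9 = 0 → Ȟ^1 ≅ 0
degree 2: 6−1−5 = 0 → Ȟ^2 ≅ 0


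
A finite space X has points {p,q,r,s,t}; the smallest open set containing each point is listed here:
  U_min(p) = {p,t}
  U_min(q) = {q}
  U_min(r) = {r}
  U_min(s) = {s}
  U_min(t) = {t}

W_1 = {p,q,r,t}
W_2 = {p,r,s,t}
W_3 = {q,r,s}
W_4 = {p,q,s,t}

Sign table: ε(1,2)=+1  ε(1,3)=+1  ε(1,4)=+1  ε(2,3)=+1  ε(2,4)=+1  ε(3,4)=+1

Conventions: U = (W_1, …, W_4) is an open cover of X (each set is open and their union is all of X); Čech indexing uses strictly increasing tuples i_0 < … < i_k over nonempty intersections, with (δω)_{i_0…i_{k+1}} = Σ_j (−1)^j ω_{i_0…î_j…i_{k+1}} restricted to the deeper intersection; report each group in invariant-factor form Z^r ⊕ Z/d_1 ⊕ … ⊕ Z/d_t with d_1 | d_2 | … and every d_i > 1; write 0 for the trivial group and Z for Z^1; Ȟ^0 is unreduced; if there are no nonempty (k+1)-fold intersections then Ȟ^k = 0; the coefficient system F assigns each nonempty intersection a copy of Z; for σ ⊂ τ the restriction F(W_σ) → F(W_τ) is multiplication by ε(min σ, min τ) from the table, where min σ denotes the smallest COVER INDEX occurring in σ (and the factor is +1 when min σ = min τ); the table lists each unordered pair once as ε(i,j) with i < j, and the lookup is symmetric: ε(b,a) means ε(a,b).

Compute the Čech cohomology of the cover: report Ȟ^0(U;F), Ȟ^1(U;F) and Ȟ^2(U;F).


Ȟ^0 = Z, Ȟ^1 = 0, Ȟ^2 = Z

intersection data:
  W12={p,r,t} W13={q,r} W14={p,q,t} W23={r,s} W24={p,s,t} W34={q,s}
  W123={r} W124={p,t} W134={q} W234={s}
C dims 4,6,4; δ0: rk 3, SNF 1^3; δ1: rk 3, SNF 1^3
Ȟ^0 = (4 − 3) − 0 = 1, so Ȟ^0 ≅ Z
Ȟ^1 = (6 − 3) − 3 = 0, so Ȟ^1 ≅ 0
Ȟ^2 = (4 − 0) − 3 = 1, so Ȟ^2 ≅ Z


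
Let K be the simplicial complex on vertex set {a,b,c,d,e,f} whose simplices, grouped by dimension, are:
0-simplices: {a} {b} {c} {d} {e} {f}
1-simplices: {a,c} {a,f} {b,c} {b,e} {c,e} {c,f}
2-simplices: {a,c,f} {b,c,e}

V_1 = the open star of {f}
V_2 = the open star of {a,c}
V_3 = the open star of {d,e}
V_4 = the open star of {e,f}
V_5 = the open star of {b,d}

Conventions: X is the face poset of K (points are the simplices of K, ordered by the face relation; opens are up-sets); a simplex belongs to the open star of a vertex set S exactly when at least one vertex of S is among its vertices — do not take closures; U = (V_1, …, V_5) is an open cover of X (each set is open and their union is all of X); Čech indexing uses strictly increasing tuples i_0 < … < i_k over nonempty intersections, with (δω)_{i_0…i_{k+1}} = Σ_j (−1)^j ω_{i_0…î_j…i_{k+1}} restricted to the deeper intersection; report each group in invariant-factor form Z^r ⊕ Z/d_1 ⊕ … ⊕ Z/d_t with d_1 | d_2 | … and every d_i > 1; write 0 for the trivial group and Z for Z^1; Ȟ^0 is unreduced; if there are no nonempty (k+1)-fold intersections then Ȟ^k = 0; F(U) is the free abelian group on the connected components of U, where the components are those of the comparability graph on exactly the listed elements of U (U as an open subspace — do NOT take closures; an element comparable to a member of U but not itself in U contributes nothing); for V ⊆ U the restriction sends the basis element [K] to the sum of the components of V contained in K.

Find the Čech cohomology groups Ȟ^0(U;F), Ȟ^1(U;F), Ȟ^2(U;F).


Ȟ^0 = Z^2; Ȟ^1 = 0; Ȟ^2 = 0

cover nerve:
  V1={{f},{a,f},{c,f},{a,c,f}} V2={{a},{c},{a,c},{a,f},{b,c},{c,e},{c,f},{a,c,f},{b,c,e}} V3={{d},{e},{b,e},{c,e},{b,c,e}} V4={{e},{f},{a,f},{b,e},{c,e},{c,f},{a,c,f},{b,c,e}} V5={{b},{d},{b,c},{b,e},{b,c,e}}
  V12={{a,f},{c,f},{a,c,f}} V14={{f},{a,f},{c,f},{a,c,f}} V23={{c,e},{b,c,e}} V24={{a,f},{c,e},{c,f},{a,c,f},{b,c,e}} V25={{b,c},{b,c,e}} V34={{e},{b,e},{c,e},{b,c,e}} V35={{d},{b,e},{b,c,e}} V45={{b,e},{b,c,e}}
  V124={{a,f},{c,f},{a,c,f}} V234={{c,e},{b,c,e}} V235={{b,c,e}} V245={{b,c,e}} V345={{b,e},{b,c,e}}
  V2345={{b,c,e}}
components per intersection:
  V1: {{f},{a,f},{c,f},{a,c,f}}
  V2: {{a},{c},{a,c},{a,f},{b,c},{c,e},{c,f},{a,c,f},{b,c,e}}
  V3: {{d}} {{e},{b,e},{c,e},{b,c,e}}
  V4: {{e},{b,e},{c,e},{b,c,e}} {{f},{a,f},{c,f},{a,c,f}}
  V5: {{b},{b,c},{b,e},{b,c,e}} {{d}}
  V12: {{a,f},{c,f},{a,c,f}}
  V14: {{f},{a,f},{c,f},{a,c,f}}
  V23: {{c,e},{b,c,e}}
  V24: {{a,f},{c,f},{a,c,f}} {{c,e},{b,c,e}}
  V25: {{b,c},{b,c,e}}
  V34: {{e},{b,e},{c,e},{b,c,e}}
  V35: {{d}} {{b,e},{b,c,e}}
  V45: {{b,e},{b,c,e}}
  V124: {{a,f},{c,f},{a,c,f}}
  V234: {{c,e},{b,c,e}}
  V235: {{b,c,e}}
  V245: {{b,c,e}}
  V345: {{b,e},{b,c,e}}
  V2345: {{b,c,e}}
C dims 8,10,5,1; δ0: rk 6, SNF 1^6; δ1: rk 4, SNF 1^4; δ2: rk 1, SNF 1^1
Ȟ^0: (8−6)−0=2 ⇒ Z^2
Ȟ^1: (10−4)−6=0 ⇒ 0
Ȟ^2: (5−1)−4=0 ⇒ 0


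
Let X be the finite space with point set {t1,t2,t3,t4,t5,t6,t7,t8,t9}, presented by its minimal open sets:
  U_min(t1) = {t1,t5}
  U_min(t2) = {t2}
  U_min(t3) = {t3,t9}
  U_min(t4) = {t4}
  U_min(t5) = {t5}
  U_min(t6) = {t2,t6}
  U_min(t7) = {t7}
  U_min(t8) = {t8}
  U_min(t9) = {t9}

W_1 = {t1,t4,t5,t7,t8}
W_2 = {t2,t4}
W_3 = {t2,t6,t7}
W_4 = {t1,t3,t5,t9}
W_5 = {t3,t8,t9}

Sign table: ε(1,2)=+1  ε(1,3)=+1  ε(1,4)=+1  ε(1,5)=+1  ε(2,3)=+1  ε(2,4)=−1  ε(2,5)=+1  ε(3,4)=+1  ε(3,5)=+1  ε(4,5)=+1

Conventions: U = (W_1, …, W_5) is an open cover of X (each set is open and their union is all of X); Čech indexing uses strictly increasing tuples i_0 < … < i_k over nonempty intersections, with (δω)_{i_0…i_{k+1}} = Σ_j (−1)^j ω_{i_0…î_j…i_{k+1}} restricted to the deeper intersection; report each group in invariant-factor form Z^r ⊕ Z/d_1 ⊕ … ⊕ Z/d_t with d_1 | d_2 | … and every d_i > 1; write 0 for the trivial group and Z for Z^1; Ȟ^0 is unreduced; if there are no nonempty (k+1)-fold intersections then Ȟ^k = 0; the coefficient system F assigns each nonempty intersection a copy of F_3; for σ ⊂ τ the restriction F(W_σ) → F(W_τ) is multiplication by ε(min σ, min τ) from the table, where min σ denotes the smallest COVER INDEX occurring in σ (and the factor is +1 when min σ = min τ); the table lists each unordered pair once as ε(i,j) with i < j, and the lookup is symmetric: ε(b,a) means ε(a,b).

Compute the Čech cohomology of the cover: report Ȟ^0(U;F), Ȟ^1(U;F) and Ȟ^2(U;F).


nonempty intersections:
  W12={t4} W13={t7} W14={t1,t5} W15={t8} W23={t2} W45={t3,t9}
C dims 5,6; δ0: rk_F3 4
Ȟ^0: (5−4)−0=1 ⇒ Z/3
Ȟ^1: (6−0)−4=2 ⇒ Z/3 ⊕ Z/3
Ȟ^2: (0−0)−0=0 ⇒ 0

Ȟ^0 ≅ Z/3; Ȟ^1 ≅ Z/3 ⊕ Z/3; Ȟ^2 ≅ 0


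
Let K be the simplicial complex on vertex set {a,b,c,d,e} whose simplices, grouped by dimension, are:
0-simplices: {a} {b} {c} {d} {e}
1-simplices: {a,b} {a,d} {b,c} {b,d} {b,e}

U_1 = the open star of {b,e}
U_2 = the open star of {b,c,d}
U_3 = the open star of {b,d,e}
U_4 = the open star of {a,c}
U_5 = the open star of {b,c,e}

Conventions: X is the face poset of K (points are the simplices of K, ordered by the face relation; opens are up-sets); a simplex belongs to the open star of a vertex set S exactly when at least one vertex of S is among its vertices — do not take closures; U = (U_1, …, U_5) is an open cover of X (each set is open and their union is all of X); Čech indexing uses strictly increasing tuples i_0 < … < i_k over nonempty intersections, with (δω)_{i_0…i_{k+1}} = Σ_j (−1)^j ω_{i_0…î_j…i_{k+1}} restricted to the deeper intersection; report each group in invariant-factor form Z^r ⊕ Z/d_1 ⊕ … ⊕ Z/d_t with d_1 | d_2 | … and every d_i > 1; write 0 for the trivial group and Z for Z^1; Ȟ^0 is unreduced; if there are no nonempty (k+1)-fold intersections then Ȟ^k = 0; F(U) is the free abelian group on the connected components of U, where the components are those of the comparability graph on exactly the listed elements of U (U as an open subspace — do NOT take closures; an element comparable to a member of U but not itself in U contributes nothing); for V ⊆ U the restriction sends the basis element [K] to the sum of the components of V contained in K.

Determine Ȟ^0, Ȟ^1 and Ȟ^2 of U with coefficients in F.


Ȟ^0 = Z,  Ȟ^1 = Z,  Ȟ^2 = 0

cover nerve:
  U1={{b},{e},{a,b},{b,c},{b,d},{b,e}} U2={{b},{c},{d},{a,b},{a,d},{b,c},{b,d},{b,e}} U3={{b},{d},{e},{a,b},{a,d},{b,c},{b,d},{b,e}} U4={{a},{c},{a,b},{a,d},{b,c}} U5={{b},{c},{e},{a,b},{b,c},{b,d},{b,e}}
  U12={{b},{a,b},{b,c},{b,d},{b,e}} U13={{b},{e},{a,b},{b,c},{b,d},{b,e}} U14={{a,b},{b,c}} U15={{b},{e},{a,b},{b,c},{b,d},{b,e}} U23={{b},{d},{a,b},{a,d},{b,c},{b,d},{b,e}} U24={{c},{a,b},{a,d},{b,c}} U25={{b},{c},{a,b},{b,c},{b,d},{b,e}} U34={{a,b},{a,d},{b,c}} U35={{b},{e},{a,b},{b,c},{b,d},{b,e}} U45={{c},{a,b},{b,c}}
  U123={{b},{a,b},{b,c},{b,d},{b,e}} U124={{a,b},{b,c}} U125={{b},{a,b},{b,c},{b,d},{b,e}} U134={{a,b},{b,c}} U135={{b},{e},{a,b},{b,c},{b,d},{b,e}} U145={{a,b},{b,c}} U234={{a,b},{a,d},{b,c}} U235={{b},{a,b},{b,c},{b,d},{b,e}} U245={{c},{a,b},{b,c}} U345={{a,b},{b,c}}
  U1234={{a,b},{b,c}} U1235={{b},{a,b},{b,c},{b,d},{b,e}} U1245={{a,b},{b,c}} U1345={{a,b},{b,c}} U2345={{a,b},{b,c}}
  U12345={{a,b},{b,c}}
components per intersection:
  U1: {{b},{e},{a,b},{b,c},{b,d},{b,e}}
  U2: {{b},{c},{d},{a,b},{a,d},{b,c},{b,d},{b,e}}
  U3: {{b},{d},{e},{a,b},{a,d},{b,c},{b,d},{b,e}}
  U4: {{a},{a,b},{a,d}} {{c},{b,c}}
  U5: {{b},{c},{e},{a,b},{b,c},{b,d},{b,e}}
  U12: {{b},{a,b},{b,c},{b,d},{b,e}}
  U13: {{b},{e},{a,b},{b,c},{b,d},{b,e}}
  U14: {{a,b}} {{b,c}}
  U15: {{b},{e},{a,b},{b,c},{b,d},{b,e}}
  U23: {{b},{d},{a,b},{a,d},{b,c},{b,d},{b,e}}
  U24: {{c},{b,c}} {{a,b}} {{a,d}}
  U25: {{b},{c},{a,b},{b,c},{b,d},{b,e}}
  U34: {{a,b}} {{a,d}} {{b,c}}
  U35: {{b},{e},{a,b},{b,c},{b,d},{b,e}}
  U45: {{c},{b,c}} {{a,b}}
  U123: {{b},{a,b},{b,c},{b,d},{b,e}}
  U124: {{a,b}} {{b,c}}
  U125: {{b},{a,b},{b,c},{b,d},{b,e}}
  U134: {{a,b}} {{b,c}}
  U135: {{b},{e},{a,b},{b,c},{b,d},{b,e}}
  U145: {{a,b}} {{b,c}}
  U234: {{a,b}} {{a,d}} {{b,c}}
  U235: {{b},{a,b},{b,c},{b,d},{b,e}}
  U245: {{c},{b,c}} {{a,b}}
  U345: {{a,b}} {{b,c}}
  U1234: {{a,b}} {{b,c}}
  U1235: {{b},{a,b},{b,c},{b,d},{b,e}}
  U1245: {{a,b}} {{b,c}}
  U1345: {{a,b}} {{b,c}}
  U2345: {{a,b}} {{b,c}}
  U12345: {{a,b}} {{b,c}}
C dims 6,16,17,9; δ0: rk 5, SNF 1^5; δ1: rk 10, SNF 1^10; δ2: rk 7, SNF 1^7
Ȟ^0: (6−5)−0=1 ⇒ Z
Ȟ^1: (16−10)−5=1 ⇒ Z
Ȟ^2: (17−7)−10=0 ⇒ 0


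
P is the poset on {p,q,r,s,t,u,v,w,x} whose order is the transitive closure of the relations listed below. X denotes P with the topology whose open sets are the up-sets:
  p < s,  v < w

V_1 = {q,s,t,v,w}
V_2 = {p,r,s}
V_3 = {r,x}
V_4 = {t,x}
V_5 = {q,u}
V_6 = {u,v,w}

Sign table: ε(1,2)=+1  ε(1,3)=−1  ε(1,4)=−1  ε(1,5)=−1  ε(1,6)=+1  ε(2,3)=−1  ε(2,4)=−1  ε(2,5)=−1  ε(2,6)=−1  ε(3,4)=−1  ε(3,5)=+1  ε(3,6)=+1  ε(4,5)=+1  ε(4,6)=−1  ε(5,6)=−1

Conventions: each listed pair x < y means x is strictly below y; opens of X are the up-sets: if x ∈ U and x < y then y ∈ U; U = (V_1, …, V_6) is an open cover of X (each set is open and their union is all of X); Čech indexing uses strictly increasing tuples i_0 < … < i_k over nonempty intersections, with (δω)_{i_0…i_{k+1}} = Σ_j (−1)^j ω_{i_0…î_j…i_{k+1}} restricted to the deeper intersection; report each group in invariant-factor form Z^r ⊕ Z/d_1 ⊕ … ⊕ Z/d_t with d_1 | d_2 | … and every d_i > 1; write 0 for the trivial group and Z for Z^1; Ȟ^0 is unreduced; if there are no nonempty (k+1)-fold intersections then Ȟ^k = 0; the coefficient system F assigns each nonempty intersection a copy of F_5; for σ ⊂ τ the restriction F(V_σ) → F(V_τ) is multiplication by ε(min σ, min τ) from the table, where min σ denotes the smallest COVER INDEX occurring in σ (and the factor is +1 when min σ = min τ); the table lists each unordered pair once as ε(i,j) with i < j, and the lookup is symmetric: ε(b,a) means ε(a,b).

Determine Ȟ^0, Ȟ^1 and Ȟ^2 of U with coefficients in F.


nerve of the cover:
  V12={s} V14={t} V15={q} V16={v,w} V23={r} V34={x} V56={u}
C dims 6,7; δ0: rk_F5 6
Ȟ^0 = (6 − 6) − 0 = 0, so Ȟ^0 ≅ 0
Ȟ^1 = (7 − 0) − 6 = 1, so Ȟ^1 ≅ Z/5
Ȟ^2 = (0 − 0) − 0 = 0, so Ȟ^2 ≅ 0

Ȟ^0 ≅ 0,  Ȟ^1 ≅ Z/5,  Ȟ^2 ≅ 0


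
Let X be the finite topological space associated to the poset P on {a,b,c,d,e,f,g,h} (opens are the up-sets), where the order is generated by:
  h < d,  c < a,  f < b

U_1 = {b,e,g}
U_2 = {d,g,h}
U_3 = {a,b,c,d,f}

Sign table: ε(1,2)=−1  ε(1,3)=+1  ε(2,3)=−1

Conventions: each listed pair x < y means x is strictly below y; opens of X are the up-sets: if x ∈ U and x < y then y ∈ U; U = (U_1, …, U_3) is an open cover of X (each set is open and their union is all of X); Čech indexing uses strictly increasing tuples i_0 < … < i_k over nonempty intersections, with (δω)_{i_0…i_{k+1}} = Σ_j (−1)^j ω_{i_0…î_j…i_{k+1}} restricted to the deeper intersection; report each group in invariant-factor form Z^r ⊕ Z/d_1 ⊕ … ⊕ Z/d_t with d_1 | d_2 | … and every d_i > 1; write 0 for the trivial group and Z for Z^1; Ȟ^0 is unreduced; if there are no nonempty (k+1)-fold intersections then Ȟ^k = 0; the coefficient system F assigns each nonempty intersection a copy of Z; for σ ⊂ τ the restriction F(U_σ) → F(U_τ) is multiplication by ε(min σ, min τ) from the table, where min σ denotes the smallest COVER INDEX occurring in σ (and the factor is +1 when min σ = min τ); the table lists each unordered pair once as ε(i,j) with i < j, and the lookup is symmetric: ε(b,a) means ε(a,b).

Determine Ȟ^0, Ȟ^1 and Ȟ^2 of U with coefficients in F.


nerve simplices:
  U12={g} U13={b} U23={d}
C dims 3,3; δ0: rk 2, SNF 1^2
degree 0: 3−2−0 = 1 → Ȟ^0 ≅ Z
degree 1: 3−0−2 = 1 → Ȟ^1 ≅ Z
degree 2: 0−0−0 = 0 → Ȟ^2 ≅ 0

Ȟ^0 ≅ Z, Ȟ^1 ≅ Z, Ȟ^2 ≅ 0


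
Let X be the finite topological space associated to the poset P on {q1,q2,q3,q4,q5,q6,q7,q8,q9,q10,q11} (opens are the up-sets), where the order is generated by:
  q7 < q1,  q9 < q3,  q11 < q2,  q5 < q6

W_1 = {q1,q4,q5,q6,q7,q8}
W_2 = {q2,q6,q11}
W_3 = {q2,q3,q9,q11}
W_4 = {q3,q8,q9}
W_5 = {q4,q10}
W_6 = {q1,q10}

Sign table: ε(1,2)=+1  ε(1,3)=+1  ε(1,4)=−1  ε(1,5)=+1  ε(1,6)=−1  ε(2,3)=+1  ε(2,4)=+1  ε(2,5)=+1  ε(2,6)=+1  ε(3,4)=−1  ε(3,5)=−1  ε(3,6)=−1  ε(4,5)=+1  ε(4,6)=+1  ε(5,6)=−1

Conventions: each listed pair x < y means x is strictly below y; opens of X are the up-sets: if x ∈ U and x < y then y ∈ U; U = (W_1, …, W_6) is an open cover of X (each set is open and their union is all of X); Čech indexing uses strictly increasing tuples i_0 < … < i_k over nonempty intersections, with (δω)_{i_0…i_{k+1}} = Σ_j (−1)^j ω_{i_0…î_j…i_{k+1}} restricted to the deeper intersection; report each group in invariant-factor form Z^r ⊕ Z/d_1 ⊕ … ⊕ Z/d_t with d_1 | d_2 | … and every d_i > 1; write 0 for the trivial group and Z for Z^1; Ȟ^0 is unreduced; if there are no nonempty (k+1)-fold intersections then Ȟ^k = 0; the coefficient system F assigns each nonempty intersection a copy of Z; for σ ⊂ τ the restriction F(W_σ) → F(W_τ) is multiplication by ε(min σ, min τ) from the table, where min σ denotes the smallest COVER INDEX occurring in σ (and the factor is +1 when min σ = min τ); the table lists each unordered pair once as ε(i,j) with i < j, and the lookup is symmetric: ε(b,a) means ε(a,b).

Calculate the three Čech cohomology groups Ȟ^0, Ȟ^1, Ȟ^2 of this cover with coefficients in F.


Ȟ^0(U;F) ≅ Z, Ȟ^1(U;F) ≅ Z^2, Ȟ^2(U;F) ≅ 0

cover nerve:
  W12={q6} W14={q8} W15={q4} W16={q1} W23={q2,q11} W34={q3,q9} W56={q10}
C dims 6,7; δ0: rk 5, SNF 1^5
Ȟ^0: (6−5)−0=1 ⇒ Z
Ȟ^1: (7−0)−5=2 ⇒ Z^2
Ȟ^2: (0−0)−0=0 ⇒ 0


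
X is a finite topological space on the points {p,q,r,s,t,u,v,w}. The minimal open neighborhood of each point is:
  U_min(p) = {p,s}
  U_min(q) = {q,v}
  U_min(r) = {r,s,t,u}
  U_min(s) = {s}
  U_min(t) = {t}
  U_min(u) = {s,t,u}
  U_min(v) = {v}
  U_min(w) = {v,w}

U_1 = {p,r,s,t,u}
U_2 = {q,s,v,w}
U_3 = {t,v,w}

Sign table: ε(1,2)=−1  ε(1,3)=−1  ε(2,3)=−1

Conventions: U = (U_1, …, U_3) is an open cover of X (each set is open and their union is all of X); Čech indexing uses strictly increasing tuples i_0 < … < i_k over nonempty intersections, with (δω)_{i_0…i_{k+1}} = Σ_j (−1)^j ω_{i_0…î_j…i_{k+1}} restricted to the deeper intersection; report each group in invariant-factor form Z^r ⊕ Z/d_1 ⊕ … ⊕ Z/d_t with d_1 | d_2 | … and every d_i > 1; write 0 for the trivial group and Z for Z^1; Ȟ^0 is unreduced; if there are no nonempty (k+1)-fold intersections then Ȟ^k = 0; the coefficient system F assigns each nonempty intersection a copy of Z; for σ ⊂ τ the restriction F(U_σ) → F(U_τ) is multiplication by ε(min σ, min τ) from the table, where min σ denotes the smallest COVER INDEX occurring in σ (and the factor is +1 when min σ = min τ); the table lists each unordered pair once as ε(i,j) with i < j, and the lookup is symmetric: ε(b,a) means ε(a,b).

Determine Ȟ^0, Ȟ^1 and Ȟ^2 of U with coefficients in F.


nerve simplices:
  U12={s} U13={t} U23={v,w}
C dims 3,3; δ0: rk 3, SNF 1^2·2
degree 0: 3−3−0 = 0 → Ȟ^0 ≅ 0
degree 1: 3−0−3 = 0 plus torsion [2] → Ȟ^1 ≅ Z/2
degree 2: 0−0−0 = 0 → Ȟ^2 ≅ 0

Ȟ^0 = 0, Ȟ^1 = Z/2, Ȟ^2 = 0


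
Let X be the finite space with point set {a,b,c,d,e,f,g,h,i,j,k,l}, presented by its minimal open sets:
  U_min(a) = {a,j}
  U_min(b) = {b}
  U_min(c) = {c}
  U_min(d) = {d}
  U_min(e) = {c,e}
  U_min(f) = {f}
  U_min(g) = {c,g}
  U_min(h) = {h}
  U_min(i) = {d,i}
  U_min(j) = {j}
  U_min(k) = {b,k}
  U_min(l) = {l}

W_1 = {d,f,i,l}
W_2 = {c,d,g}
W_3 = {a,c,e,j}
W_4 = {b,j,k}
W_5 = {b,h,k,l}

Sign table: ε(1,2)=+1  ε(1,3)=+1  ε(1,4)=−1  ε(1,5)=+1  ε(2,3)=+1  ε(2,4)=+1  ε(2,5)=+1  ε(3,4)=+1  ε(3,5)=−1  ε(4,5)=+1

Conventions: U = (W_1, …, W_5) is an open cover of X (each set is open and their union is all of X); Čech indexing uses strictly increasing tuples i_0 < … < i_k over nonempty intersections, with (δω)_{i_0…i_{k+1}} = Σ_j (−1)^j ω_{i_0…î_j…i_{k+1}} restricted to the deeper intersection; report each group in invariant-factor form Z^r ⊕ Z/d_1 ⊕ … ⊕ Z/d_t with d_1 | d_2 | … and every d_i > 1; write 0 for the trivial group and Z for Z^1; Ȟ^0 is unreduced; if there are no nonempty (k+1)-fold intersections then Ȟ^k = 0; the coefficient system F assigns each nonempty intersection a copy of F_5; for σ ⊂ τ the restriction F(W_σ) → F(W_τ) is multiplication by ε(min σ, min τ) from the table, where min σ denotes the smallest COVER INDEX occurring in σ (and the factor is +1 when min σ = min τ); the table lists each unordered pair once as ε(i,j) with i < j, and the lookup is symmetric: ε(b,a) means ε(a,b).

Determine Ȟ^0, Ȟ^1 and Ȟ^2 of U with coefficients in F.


Ȟ^0 ≅ Z/5; Ȟ^1 ≅ Z/5; Ȟ^2 ≅ 0

nonempty intersections:
  W12={d} W15={l} W23={c} W34={j} W45={b,k}
C dims 5,5; δ0: rk_F5 4
Ȟ^0: (5−4)−0=1 ⇒ Z/5
Ȟ^1: (5−0)−4=1 ⇒ Z/5
Ȟ^2: (0−0)−0=0 ⇒ 0


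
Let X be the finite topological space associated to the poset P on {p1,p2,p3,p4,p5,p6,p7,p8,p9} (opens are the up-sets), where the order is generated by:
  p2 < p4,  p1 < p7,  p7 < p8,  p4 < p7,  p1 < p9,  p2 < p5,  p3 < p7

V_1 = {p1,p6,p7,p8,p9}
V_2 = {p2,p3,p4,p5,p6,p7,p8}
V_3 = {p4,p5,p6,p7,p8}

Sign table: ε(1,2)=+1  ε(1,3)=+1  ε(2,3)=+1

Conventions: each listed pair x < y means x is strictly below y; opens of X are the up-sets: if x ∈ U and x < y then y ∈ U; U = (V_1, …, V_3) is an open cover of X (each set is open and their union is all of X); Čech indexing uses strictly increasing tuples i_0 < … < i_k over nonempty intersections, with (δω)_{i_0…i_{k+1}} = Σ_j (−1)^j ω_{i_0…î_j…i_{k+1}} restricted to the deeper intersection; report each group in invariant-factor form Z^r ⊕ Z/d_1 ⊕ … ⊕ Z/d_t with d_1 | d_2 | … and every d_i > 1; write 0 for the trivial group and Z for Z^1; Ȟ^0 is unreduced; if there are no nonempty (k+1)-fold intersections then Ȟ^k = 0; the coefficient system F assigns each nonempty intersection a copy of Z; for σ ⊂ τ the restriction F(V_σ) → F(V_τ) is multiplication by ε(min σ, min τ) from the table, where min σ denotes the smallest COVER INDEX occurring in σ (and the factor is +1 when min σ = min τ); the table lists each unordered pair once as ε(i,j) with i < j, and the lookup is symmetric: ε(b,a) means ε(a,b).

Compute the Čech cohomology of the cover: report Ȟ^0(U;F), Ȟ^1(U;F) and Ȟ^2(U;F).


nerve simplices:
  V12={p6,p7,p8} V13={p6,p7,p8} V23={p4,p5,p6,p7,p8}
  V123={p6,p7,p8}
C dims 3,3,1; δ0: rk 2, SNF 1^2; δ1: rk 1, SNF 1^1
degree 0: 3−2−0 = 1 → Ȟ^0 ≅ Z
degree 1: 3−1−2 = 0 → Ȟ^1 ≅ 0
degree 2: 1−0−1 = 0 → Ȟ^2 ≅ 0

Ȟ^0 = Z, Ȟ^1 = 0 and Ȟ^2 = 0


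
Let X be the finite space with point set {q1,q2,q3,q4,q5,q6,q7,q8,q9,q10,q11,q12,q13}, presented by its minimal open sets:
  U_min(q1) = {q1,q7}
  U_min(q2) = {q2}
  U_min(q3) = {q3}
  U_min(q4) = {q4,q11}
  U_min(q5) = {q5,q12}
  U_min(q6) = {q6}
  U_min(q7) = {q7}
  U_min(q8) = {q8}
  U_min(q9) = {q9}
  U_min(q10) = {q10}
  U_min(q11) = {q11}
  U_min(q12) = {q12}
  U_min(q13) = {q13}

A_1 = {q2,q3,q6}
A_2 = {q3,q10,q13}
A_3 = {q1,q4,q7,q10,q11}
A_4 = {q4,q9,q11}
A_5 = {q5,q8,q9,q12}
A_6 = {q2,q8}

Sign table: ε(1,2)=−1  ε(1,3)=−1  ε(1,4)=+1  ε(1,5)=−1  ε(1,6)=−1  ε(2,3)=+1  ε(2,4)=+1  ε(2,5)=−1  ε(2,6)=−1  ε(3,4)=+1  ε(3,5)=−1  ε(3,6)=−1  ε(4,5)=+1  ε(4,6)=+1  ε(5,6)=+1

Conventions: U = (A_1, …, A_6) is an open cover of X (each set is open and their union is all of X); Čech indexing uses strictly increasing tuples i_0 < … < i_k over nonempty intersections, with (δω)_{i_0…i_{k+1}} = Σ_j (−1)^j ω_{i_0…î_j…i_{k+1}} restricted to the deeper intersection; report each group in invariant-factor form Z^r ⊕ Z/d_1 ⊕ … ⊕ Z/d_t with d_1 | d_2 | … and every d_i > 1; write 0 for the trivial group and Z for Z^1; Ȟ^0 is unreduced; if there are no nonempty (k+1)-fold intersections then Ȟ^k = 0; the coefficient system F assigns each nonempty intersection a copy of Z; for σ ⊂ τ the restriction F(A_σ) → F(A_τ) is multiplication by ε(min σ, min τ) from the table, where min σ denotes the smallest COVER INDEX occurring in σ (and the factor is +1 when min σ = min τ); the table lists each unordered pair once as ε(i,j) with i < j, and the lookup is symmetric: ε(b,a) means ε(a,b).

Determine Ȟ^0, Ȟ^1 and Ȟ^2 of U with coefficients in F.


nerve of the cover:
  A12={q3} A16={q2} A23={q10} A34={q4,q11} A45={q9} A56={q8}
C dims 6,6; δ0: rk 5, SNF 1^5
Ȟ^0 = (6 − 5) − 0 = 1, so Ȟ^0 ≅ Z
Ȟ^1 = (6 − 0) − 5 = 1, so Ȟ^1 ≅ Z
Ȟ^2 = (0 − 0) − 0 = 0, so Ȟ^2 ≅ 0

Ȟ^0 ≅ Z, Ȟ^1 ≅ Z and Ȟ^2 ≅ 0


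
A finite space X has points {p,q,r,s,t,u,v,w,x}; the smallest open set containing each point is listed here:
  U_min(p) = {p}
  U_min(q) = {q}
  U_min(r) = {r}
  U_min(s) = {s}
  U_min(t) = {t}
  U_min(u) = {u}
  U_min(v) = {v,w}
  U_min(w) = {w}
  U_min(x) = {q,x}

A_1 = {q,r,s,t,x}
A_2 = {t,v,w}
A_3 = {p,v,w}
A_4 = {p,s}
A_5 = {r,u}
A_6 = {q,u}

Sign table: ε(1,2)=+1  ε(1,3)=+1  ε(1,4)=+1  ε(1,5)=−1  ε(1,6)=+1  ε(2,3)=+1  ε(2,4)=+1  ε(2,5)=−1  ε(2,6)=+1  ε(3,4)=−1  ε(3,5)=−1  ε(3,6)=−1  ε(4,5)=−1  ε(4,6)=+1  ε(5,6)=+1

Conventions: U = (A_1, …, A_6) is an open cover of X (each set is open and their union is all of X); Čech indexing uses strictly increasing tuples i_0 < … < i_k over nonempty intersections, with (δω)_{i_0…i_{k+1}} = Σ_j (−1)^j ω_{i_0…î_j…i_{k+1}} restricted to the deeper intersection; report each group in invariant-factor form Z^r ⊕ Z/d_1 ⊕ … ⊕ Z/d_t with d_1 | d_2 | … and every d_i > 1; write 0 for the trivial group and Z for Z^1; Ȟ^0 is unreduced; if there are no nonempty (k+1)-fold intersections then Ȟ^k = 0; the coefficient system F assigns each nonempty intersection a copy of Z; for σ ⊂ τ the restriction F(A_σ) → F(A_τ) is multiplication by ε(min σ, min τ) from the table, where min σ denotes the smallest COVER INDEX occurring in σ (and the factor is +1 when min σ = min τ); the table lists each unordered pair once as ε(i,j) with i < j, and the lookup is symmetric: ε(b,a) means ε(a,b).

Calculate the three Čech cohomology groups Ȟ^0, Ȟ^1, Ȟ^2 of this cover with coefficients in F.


nonempty overlaps:
  A12={t} A14={s} A15={r} A16={q} A23={v,w} A34={p} A56={u}
C dims 6,7; δ0: rk 6, SNF 1^5·2
degree 0: 6−6−0 = 0 → Ȟ^0 ≅ 0
degree 1: 7−0−6 = 1 plus torsion [2] → Ȟ^1 ≅ Z ⊕ Z/2
degree 2: 0−0−0 = 0 → Ȟ^2 ≅ 0

Ȟ^0(U;F) ≅ 0, Ȟ^1(U;F) ≅ Z ⊕ Z/2, Ȟ^2(U;F) ≅ 0
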